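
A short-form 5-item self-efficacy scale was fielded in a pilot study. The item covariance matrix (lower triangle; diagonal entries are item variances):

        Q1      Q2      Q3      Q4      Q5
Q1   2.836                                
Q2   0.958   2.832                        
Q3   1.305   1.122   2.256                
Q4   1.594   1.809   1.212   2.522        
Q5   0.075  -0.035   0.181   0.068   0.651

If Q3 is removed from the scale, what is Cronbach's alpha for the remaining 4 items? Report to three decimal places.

α = 0.670

Remaining items: Q1, Q2, Q4, Q5 (k = 4).
ΣVar(i) = 2.836 + 2.832 + 2.522 + 0.651 = 8.841
σ²_T = 8.841 + 2 × 4.469 = 17.779
α (item deleted) = (4/3)·(1 − 8.841/17.779) = 0.670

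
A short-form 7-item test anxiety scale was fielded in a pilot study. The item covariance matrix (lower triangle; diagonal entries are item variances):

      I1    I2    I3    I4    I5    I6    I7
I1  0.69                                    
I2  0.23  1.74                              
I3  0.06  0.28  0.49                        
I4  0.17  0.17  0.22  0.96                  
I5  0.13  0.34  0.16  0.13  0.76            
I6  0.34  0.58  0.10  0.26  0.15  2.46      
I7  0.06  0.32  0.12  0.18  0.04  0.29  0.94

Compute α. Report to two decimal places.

α = 0.60

ΣVar(i) = 0.69 + 1.74 + 0.49 + 0.96 + 0.76 + 2.46 + 0.94 = 8.04
Σ_{i<j} σ_ij = 4.33
Var(T) = 8.04 + 2 × 4.33 = 16.70
α = (k/(k−1))·(1 − ΣVar(i)/Var(T)) = (7/6)·(1 − 8.04/16.70) = 0.60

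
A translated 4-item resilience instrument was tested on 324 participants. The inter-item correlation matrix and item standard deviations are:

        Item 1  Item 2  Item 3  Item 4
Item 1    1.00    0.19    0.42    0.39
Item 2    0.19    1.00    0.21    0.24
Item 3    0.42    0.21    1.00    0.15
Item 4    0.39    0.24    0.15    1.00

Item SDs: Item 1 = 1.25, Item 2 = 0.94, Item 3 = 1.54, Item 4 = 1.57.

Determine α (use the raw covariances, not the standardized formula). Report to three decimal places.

Σσ²ᵢ = 1.25² + 0.94² + 1.54² + 1.57² = 7.2826
Covariances σ_ij = r_ij · s_i · s_j:
  σ(Item 1,Item 2) = 0.19 × 1.25 × 0.94 = 0.2232
  σ(Item 1,Item 3) = 0.42 × 1.25 × 1.54 = 0.8085
  σ(Item 1,Item 4) = 0.39 × 1.25 × 1.57 = 0.7654
  σ(Item 2,Item 3) = 0.21 × 0.94 × 1.54 = 0.3040
  σ(Item 2,Item 4) = 0.24 × 0.94 × 1.57 = 0.3542
  σ(Item 3,Item 4) = 0.15 × 1.54 × 1.57 = 0.3627
σ²_T = Σσ²ᵢ + 2·Σσ_ij = 7.2826 + 2 × 2.8180 = 12.9186
α = (4/3)·(1 − 7.2826/12.9186) = 0.582

α = 0.582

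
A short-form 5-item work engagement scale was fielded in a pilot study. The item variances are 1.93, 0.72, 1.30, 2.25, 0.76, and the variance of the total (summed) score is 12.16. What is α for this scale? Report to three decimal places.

Σσ²ᵢ = 1.93 + 0.72 + 1.30 + 2.25 + 0.76 = 6.96
α = (k/(k−1))·(1 − Σσ²ᵢ/total variance) = (5/4)·(1 − 6.96/12.16) = 0.535

α = 0.535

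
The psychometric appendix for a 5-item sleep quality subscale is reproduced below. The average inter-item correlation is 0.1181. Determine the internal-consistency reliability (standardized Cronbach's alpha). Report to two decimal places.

standardized Cronbach's alpha = 0.40

Standardized α = k·r̄ / (1 + (k−1)·r̄) = 5 × 0.1181 / (1 + 4 × 0.1181)
  = 0.5905 / 1.4724 = 0.40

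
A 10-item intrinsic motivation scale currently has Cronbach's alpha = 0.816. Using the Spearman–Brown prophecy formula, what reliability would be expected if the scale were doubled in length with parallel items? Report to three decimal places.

predicted reliability = 0.899

Length factor m = 2
α' = m·α / (1 + (m−1)·α)
   = 2 × 0.816 / (1 + (2 − 1) × 0.816)
   = 1.6320 / 1.8160 = 0.899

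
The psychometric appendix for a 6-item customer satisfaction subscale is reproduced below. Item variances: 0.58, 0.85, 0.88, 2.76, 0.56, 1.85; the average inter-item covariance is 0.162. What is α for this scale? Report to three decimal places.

α = 0.473

ΣVar(i) = 0.58 + 0.85 + 0.88 + 2.76 + 0.56 + 1.85 = 7.48
Sum of the 15 distinct covariances = 15 × 0.162 = 2.430
Var(T) = ΣVar(i) + 2·Σcov = 7.48 + 2 × 2.430 = 12.340
α = (6/5)·(1 − 7.48/12.340) = 0.473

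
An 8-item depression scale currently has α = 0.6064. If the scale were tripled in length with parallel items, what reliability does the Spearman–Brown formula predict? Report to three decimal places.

Length factor m = 3
α' = m·α / (1 + (m−1)·α)
   = 3 × 0.6064 / (1 + (3 − 1) × 0.6064)
   = 1.8192 / 2.2128 = 0.822

predicted reliability = 0.822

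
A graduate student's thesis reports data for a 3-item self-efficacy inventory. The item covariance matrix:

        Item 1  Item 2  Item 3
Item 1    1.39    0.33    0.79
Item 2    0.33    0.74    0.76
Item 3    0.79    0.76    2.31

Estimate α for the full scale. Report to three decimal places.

α = 0.688

Σσ²ᵢ = 1.39 + 0.74 + 2.31 = 4.44
Σ_{i<j} σ_ij = 1.88
σ²_total = 4.44 + 2 × 1.88 = 8.20
α = (k/(k−1))·(1 − Σσ²ᵢ/σ²_total) = (3/2)·(1 − 4.44/8.20) = 0.688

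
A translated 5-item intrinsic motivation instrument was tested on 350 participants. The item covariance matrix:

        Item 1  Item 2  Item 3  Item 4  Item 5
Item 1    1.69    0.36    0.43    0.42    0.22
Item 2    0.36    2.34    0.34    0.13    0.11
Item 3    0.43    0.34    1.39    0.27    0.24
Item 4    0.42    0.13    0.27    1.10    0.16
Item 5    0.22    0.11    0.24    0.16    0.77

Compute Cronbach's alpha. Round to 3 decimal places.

Cronbach's alpha = 0.530

Σσᵢ² = 1.69 + 2.34 + 1.39 + 1.10 + 0.77 = 7.29
Sum of the distinct covariances = 2.68
Var(T) = 7.29 + 2 × 2.68 = 12.65
α = (k/(k−1))·(1 − Σσᵢ²/Var(T)) = (5/4)·(1 − 7.29/12.65) = 0.530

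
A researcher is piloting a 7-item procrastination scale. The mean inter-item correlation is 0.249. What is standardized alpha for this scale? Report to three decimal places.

α = 0.699

Standardized α = k·r̄ / (1 + (k−1)·r̄) = 7 × 0.249 / (1 + 6 × 0.249)
  = 1.7430 / 2.4940 = 0.699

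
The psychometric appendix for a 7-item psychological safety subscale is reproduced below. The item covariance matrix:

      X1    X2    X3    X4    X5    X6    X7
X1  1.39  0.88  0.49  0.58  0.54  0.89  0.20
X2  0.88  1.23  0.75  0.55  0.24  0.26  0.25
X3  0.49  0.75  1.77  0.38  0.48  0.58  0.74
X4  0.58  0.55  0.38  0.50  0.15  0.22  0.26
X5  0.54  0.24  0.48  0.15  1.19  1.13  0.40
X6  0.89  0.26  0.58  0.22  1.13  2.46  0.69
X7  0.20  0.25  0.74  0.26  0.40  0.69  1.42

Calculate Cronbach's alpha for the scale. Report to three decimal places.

Cronbach's alpha = 0.795

ΣVar(i) = 1.39 + 1.23 + 1.77 + 0.50 + 1.19 + 2.46 + 1.42 = 9.96
Σ_{i<j} σ_ij = 10.66
Var(T) = 9.96 + 2 × 10.66 = 31.28
α = (k/(k−1))·(1 − ΣVar(i)/Var(T)) = (7/6)·(1 − 9.96/31.28) = 0.795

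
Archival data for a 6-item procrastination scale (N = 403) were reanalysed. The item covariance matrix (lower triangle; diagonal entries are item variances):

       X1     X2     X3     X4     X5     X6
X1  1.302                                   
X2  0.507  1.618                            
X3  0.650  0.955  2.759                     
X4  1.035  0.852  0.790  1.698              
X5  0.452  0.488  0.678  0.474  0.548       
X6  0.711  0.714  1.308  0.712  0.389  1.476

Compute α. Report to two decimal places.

α = 0.83

sum of item variances = 1.302 + 1.618 + 2.759 + 1.698 + 0.548 + 1.476 = 9.401
Sum of the distinct covariances = 10.715
Var(T) = 9.401 + 2 × 10.715 = 30.831
α = (k/(k−1))·(1 − sum of item variances/Var(T)) = (6/5)·(1 − 9.401/30.831) = 0.83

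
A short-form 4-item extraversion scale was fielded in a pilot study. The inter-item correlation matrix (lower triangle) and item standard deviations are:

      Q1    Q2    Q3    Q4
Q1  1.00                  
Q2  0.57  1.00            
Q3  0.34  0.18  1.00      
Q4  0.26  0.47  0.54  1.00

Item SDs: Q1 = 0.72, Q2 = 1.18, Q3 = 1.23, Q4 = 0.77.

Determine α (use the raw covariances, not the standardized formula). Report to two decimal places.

Σσ²ᵢ = 0.72² + 1.18² + 1.23² + 0.77² = 4.0166
Covariances σ_ij = r_ij · s_i · s_j:
  σ(Q1,Q2) = 0.57 × 0.72 × 1.18 = 0.4843
  σ(Q1,Q3) = 0.34 × 0.72 × 1.23 = 0.3011
  σ(Q1,Q4) = 0.26 × 0.72 × 0.77 = 0.1441
  σ(Q2,Q3) = 0.18 × 1.18 × 1.23 = 0.2613
  σ(Q2,Q4) = 0.47 × 1.18 × 0.77 = 0.4270
  σ(Q3,Q4) = 0.54 × 1.23 × 0.77 = 0.5114
σ²_T = Σσ²ᵢ + 2·Σσ_ij = 4.0166 + 2 × 2.1292 = 8.2750
α = (4/3)·(1 − 4.0166/8.2750) = 0.69

α = 0.69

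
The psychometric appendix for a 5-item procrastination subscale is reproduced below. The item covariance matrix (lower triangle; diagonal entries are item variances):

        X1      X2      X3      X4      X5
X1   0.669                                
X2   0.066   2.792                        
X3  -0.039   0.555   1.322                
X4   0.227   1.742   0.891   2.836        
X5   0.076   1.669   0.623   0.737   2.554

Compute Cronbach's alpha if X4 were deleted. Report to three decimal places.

α = 0.594

Remaining items: X1, X2, X3, X5 (k = 4).
Σσᵢ² = 0.669 + 2.792 + 1.322 + 2.554 = 7.337
σ²_total = 7.337 + 2 × 2.950 = 13.237
α (item deleted) = (4/3)·(1 − 7.337/13.237) = 0.594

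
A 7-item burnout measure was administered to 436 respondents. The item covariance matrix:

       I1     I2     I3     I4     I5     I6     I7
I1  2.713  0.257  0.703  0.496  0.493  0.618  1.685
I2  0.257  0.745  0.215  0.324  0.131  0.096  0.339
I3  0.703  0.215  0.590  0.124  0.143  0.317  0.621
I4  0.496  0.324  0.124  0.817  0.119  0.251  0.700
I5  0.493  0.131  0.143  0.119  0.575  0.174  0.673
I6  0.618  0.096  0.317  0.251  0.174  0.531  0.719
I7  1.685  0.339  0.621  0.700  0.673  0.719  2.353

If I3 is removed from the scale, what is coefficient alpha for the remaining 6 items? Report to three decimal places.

Remaining items: I1, I2, I4, I5, I6, I7 (k = 6).
Σσᵢ² = 2.713 + 0.745 + 0.817 + 0.575 + 0.531 + 2.353 = 7.734
σ²_T = 7.734 + 2 × 7.075 = 21.884
α (item deleted) = (6/5)·(1 − 7.734/21.884) = 0.776

α = 0.776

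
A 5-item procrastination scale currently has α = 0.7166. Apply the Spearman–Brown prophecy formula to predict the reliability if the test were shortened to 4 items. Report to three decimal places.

predicted reliability = 0.669

Length factor m = 4/5 = 0.8000
α' = m·α / (1 − (1−m)·α)
   = 4/5 × 0.7166 / (1 − (1 − 4/5) × 0.7166)
   = 0.5733 / 0.8567 = 0.669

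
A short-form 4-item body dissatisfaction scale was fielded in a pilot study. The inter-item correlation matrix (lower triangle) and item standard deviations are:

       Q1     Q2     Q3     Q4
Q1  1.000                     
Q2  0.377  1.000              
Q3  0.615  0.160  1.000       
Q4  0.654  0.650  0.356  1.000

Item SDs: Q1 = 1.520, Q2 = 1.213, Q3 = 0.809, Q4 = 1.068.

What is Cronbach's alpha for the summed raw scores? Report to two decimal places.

Σσ²ᵢ = 1.520² + 1.213² + 0.809² + 1.068² = 5.5769
Covariances σ_ij = r_ij · s_i · s_j:
  σ(Q1,Q2) = 0.377 × 1.520 × 1.213 = 0.6951
  σ(Q1,Q3) = 0.615 × 1.520 × 0.809 = 0.7563
  σ(Q1,Q4) = 0.654 × 1.520 × 1.068 = 1.0617
  σ(Q2,Q3) = 0.160 × 1.213 × 0.809 = 0.1570
  σ(Q2,Q4) = 0.650 × 1.213 × 1.068 = 0.8421
  σ(Q3,Q4) = 0.356 × 0.809 × 1.068 = 0.3076
σ²_T = Σσ²ᵢ + 2·Σσ_ij = 5.5769 + 2 × 3.8198 = 13.2165
α = (4/3)·(1 − 5.5769/13.2165) = 0.77

α = 0.77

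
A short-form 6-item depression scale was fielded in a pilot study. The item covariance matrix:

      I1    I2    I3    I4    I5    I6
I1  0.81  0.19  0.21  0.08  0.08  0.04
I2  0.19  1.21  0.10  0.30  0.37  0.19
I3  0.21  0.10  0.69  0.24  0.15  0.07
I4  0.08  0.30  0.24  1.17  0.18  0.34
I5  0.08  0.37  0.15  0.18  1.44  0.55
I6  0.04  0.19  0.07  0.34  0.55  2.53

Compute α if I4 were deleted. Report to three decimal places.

Remaining items: I1, I2, I3, I5, I6 (k = 5).
ΣVar(i) = 0.81 + 1.21 + 0.69 + 1.44 + 2.53 = 6.68
Var(T) = 6.68 + 2 × 1.95 = 10.58
α (item deleted) = (5/4)·(1 − 6.68/10.58) = 0.461

α = 0.461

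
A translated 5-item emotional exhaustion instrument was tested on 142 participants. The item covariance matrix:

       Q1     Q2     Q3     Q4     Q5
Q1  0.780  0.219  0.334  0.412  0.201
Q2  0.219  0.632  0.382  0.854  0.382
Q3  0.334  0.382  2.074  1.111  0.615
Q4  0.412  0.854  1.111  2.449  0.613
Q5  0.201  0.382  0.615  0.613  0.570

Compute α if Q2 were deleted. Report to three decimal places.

Remaining items: Q1, Q3, Q4, Q5 (k = 4).
Σσᵢ² = 0.780 + 2.074 + 2.449 + 0.570 = 5.873
σ²_T = 5.873 + 2 × 3.286 = 12.445
α (item deleted) = (4/3)·(1 − 5.873/12.445) = 0.704

α = 0.704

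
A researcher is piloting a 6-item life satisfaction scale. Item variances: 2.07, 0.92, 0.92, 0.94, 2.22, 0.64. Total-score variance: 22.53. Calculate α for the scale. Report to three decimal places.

α = 0.789

ΣVar(i) = 2.07 + 0.92 + 0.92 + 0.94 + 2.22 + 0.64 = 7.71
α = (k/(k−1))·(1 − ΣVar(i)/Var(T)) = (6/5)·(1 − 7.71/22.53) = 0.789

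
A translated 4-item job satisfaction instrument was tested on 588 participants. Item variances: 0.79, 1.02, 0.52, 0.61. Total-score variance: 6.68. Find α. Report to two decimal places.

Σσ²ᵢ = 0.79 + 1.02 + 0.52 + 0.61 = 2.94
α = (k/(k−1))·(1 − Σσ²ᵢ/σ²_T) = (4/3)·(1 − 2.94/6.68) = 0.75

α = 0.75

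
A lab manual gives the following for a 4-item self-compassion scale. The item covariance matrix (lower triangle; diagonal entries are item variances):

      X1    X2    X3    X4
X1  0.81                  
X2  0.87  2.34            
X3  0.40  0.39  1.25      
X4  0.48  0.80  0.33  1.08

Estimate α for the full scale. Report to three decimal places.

ΣVar(i) = 0.81 + 2.34 + 1.25 + 1.08 = 5.48
Σ_{i<j} σ_ij = 3.27
Var(T) = 5.48 + 2 × 3.27 = 12.02
α = (k/(k−1))·(1 − ΣVar(i)/Var(T)) = (4/3)·(1 − 5.48/12.02) = 0.725

α = 0.725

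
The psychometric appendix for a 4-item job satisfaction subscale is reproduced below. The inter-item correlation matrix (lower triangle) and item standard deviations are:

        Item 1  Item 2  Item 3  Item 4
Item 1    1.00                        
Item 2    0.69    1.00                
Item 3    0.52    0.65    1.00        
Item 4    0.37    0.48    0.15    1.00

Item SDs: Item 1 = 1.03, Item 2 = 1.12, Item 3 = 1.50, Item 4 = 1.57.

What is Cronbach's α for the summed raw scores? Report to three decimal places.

α = 0.748

Σσ²ᵢ = 1.03² + 1.12² + 1.50² + 1.57² = 7.0302
Covariances σ_ij = r_ij · s_i · s_j:
  σ(Item 1,Item 2) = 0.69 × 1.03 × 1.12 = 0.7960
  σ(Item 1,Item 3) = 0.52 × 1.03 × 1.50 = 0.8034
  σ(Item 1,Item 4) = 0.37 × 1.03 × 1.57 = 0.5983
  σ(Item 2,Item 3) = 0.65 × 1.12 × 1.50 = 1.0920
  σ(Item 2,Item 4) = 0.48 × 1.12 × 1.57 = 0.8440
  σ(Item 3,Item 4) = 0.15 × 1.50 × 1.57 = 0.3532
σ²_T = Σσ²ᵢ + 2·Σσ_ij = 7.0302 + 2 × 4.4869 = 16.0040
α = (4/3)·(1 − 7.0302/16.0040) = 0.748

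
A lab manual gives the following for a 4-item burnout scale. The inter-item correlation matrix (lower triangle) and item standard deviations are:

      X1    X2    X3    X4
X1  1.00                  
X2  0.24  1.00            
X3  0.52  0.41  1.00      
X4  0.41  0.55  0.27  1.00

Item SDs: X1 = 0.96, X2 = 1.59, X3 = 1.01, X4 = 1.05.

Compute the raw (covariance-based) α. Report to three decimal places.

Σσ²ᵢ = 0.96² + 1.59² + 1.01² + 1.05² = 5.5723
Covariances σ_ij = r_ij · s_i · s_j:
  σ(X1,X2) = 0.24 × 0.96 × 1.59 = 0.3663
  σ(X1,X3) = 0.52 × 0.96 × 1.01 = 0.5042
  σ(X1,X4) = 0.41 × 0.96 × 1.05 = 0.4133
  σ(X2,X3) = 0.41 × 1.59 × 1.01 = 0.6584
  σ(X2,X4) = 0.55 × 1.59 × 1.05 = 0.9182
  σ(X3,X4) = 0.27 × 1.01 × 1.05 = 0.2863
σ²_T = Σσ²ᵢ + 2·Σσ_ij = 5.5723 + 2 × 3.1467 = 11.8657
α = (4/3)·(1 − 5.5723/11.8657) = 0.707

α = 0.707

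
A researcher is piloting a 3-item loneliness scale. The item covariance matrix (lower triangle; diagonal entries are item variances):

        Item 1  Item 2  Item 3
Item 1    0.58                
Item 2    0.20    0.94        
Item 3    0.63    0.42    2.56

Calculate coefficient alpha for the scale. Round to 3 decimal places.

α = 0.570

Σσ²ᵢ = 0.58 + 0.94 + 2.56 = 4.08
Sum of off-diagonal covariances = 1.25
total variance = 4.08 + 2 × 1.25 = 6.58
α = (k/(k−1))·(1 − Σσ²ᵢ/total variance) = (3/2)·(1 − 4.08/6.58) = 0.570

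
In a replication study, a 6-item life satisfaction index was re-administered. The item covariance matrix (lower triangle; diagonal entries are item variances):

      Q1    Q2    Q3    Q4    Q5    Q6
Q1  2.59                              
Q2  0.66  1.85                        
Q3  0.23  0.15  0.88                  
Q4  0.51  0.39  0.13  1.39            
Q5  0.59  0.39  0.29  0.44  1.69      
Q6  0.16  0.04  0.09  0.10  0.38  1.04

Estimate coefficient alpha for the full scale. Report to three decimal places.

α = 0.589

Σσ²ᵢ = 2.59 + 1.85 + 0.88 + 1.39 + 1.69 + 1.04 = 9.44
Sum of off-diagonal covariances = 4.55
σ²_total = 9.44 + 2 × 4.55 = 18.54
α = (k/(k−1))·(1 − Σσ²ᵢ/σ²_total) = (6/5)·(1 − 9.44/18.54) = 0.589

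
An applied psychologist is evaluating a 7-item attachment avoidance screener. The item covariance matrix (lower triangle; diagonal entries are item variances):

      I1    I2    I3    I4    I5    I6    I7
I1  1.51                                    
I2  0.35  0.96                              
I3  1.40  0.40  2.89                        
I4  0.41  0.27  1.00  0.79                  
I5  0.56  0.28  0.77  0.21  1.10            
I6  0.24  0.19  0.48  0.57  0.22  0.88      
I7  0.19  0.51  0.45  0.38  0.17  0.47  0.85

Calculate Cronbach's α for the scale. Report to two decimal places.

α = 0.79

ΣVar(i) = 1.51 + 0.96 + 2.89 + 0.79 + 1.10 + 0.88 + 0.85 = 8.98
Sum of the distinct covariances = 9.52
Var(T) = 8.98 + 2 × 9.52 = 28.02
α = (k/(k−1))·(1 − ΣVar(i)/Var(T)) = (7/6)·(1 − 8.98/28.02) = 0.79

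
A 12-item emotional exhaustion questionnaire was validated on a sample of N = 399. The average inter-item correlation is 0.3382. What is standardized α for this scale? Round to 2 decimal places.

standardized α = 0.86

Standardized α = k·r̄ / (1 + (k−1)·r̄) = 12 × 0.3382 / (1 + 11 × 0.3382)
  = 4.0584 / 4.7202 = 0.86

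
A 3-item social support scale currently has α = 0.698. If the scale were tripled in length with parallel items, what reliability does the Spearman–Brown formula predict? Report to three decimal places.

predicted reliability = 0.874

Length factor m = 3
α' = m·α / (1 + (m−1)·α)
   = 3 × 0.698 / (1 + (3 − 1) × 0.698)
   = 2.0940 / 2.3960 = 0.874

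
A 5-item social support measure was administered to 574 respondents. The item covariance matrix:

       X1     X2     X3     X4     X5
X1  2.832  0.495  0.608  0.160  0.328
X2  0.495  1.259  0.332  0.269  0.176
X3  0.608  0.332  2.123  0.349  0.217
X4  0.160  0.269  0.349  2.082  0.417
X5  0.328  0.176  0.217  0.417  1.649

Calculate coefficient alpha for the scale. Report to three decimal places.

Σσ²ᵢ = 2.832 + 1.259 + 2.123 + 2.082 + 1.649 = 9.945
Σ_{i<j} σ_ij = 3.351
σ²_total = 9.945 + 2 × 3.351 = 16.647
α = (k/(k−1))·(1 − Σσ²ᵢ/σ²_total) = (5/4)·(1 − 9.945/16.647) = 0.503

α = 0.503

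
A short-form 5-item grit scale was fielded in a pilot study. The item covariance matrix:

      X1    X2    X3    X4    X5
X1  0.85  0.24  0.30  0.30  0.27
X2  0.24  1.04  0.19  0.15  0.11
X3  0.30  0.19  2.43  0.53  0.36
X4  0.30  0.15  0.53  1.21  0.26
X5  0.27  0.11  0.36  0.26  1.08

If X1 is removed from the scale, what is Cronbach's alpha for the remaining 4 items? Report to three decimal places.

Cronbach's alpha = 0.476

Remaining items: X2, X3, X4, X5 (k = 4).
Σσ²ᵢ = 1.04 + 2.43 + 1.21 + 1.08 = 5.76
σ²_total = 5.76 + 2 × 1.60 = 8.96
α (item deleted) = (4/3)·(1 − 5.76/8.96) = 0.476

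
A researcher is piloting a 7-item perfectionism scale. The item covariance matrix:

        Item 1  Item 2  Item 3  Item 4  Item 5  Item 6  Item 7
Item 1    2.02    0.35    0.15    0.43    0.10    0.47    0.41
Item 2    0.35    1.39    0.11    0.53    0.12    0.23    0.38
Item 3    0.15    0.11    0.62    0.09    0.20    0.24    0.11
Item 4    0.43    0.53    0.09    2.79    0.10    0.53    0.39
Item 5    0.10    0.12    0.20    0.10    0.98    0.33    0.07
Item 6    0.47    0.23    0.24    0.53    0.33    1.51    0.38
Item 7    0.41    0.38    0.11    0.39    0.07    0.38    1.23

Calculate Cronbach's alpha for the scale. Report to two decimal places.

α = 0.61

ΣVar(i) = 2.02 + 1.39 + 0.62 + 2.79 + 0.98 + 1.51 + 1.23 = 10.54
Sum of the distinct covariances = 5.72
total variance = 10.54 + 2 × 5.72 = 21.98
α = (k/(k−1))·(1 − ΣVar(i)/total variance) = (7/6)·(1 − 10.54/21.98) = 0.61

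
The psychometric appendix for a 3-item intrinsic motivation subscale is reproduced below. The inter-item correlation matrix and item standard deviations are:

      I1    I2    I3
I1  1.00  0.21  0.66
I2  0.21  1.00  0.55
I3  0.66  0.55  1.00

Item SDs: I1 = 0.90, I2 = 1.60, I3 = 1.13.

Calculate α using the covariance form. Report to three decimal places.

Σσ²ᵢ = 0.90² + 1.60² + 1.13² = 4.6469
Covariances σ_ij = r_ij · s_i · s_j:
  σ(I1,I2) = 0.21 × 0.90 × 1.60 = 0.3024
  σ(I1,I3) = 0.66 × 0.90 × 1.13 = 0.6712
  σ(I2,I3) = 0.55 × 1.60 × 1.13 = 0.9944
σ²_T = Σσ²ᵢ + 2·Σσ_ij = 4.6469 + 2 × 1.9680 = 8.5829
α = (3/2)·(1 − 4.6469/8.5829) = 0.688

α = 0.688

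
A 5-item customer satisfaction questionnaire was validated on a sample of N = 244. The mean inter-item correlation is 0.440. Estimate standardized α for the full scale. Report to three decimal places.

standardized α = 0.797

Standardized α = k·r̄ / (1 + (k−1)·r̄) = 5 × 0.440 / (1 + 4 × 0.440)
  = 2.2000 / 2.7600 = 0.797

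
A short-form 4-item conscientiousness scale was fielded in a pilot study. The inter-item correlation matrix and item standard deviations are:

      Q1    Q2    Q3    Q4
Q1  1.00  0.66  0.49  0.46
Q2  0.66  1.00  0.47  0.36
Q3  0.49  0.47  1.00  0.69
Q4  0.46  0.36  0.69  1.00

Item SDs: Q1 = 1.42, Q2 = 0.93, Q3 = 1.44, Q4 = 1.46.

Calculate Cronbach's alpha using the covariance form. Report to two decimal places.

α = 0.80

Σσ²ᵢ = 1.42² + 0.93² + 1.44² + 1.46² = 7.0865
Covariances σ_ij = r_ij · s_i · s_j:
  σ(Q1,Q2) = 0.66 × 1.42 × 0.93 = 0.8716
  σ(Q1,Q3) = 0.49 × 1.42 × 1.44 = 1.0020
  σ(Q1,Q4) = 0.46 × 1.42 × 1.46 = 0.9537
  σ(Q2,Q3) = 0.47 × 0.93 × 1.44 = 0.6294
  σ(Q2,Q4) = 0.36 × 0.93 × 1.46 = 0.4888
  σ(Q3,Q4) = 0.69 × 1.44 × 1.46 = 1.4507
σ²_T = Σσ²ᵢ + 2·Σσ_ij = 7.0865 + 2 × 5.3962 = 17.8789
α = (4/3)·(1 − 7.0865/17.8789) = 0.80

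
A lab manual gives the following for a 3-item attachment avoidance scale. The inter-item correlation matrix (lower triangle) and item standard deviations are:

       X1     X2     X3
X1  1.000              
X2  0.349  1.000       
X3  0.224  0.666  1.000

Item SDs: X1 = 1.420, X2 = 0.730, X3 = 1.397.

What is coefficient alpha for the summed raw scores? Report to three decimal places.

Σσ²ᵢ = 1.420² + 0.730² + 1.397² = 4.5009
Covariances σ_ij = r_ij · s_i · s_j:
  σ(X1,X2) = 0.349 × 1.420 × 0.730 = 0.3618
  σ(X1,X3) = 0.224 × 1.420 × 1.397 = 0.4444
  σ(X2,X3) = 0.666 × 0.730 × 1.397 = 0.6792
σ²_T = Σσ²ᵢ + 2·Σσ_ij = 4.5009 + 2 × 1.4854 = 7.4717
α = (3/2)·(1 − 4.5009/7.4717) = 0.596

coefficient alpha = 0.596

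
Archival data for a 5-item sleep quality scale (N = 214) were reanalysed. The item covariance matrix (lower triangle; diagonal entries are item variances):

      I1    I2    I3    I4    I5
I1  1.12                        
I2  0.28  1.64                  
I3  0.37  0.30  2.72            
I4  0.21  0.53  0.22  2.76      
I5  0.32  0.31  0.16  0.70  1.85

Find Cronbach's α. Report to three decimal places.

Cronbach's α = 0.503

sum of item variances = 1.12 + 1.64 + 2.72 + 2.76 + 1.85 = 10.09
Sum of the distinct covariances = 3.40
σ²_T = 10.09 + 2 × 3.40 = 16.89
α = (k/(k−1))·(1 − sum of item variances/σ²_T) = (5/4)·(1 − 10.09/16.89) = 0.503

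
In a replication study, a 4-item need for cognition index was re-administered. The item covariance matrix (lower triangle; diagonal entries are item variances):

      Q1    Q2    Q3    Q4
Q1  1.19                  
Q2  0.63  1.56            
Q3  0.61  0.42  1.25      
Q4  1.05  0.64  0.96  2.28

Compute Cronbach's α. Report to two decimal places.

Cronbach's α = 0.77

ΣVar(i) = 1.19 + 1.56 + 1.25 + 2.28 = 6.28
Σ_{i<j} σ_ij = 4.31
total variance = 6.28 + 2 × 4.31 = 14.90
α = (k/(k−1))·(1 − ΣVar(i)/total variance) = (4/3)·(1 − 6.28/14.90) = 0.77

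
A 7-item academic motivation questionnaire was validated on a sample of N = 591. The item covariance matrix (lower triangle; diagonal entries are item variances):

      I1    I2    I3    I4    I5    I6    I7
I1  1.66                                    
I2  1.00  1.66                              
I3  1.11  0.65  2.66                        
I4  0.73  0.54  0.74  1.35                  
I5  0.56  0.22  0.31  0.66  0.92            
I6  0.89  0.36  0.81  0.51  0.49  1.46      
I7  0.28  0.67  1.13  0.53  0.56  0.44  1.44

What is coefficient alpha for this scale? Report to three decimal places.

coefficient alpha = 0.820

Σσ²ᵢ = 1.66 + 1.66 + 2.66 + 1.35 + 0.92 + 1.46 + 1.44 = 11.15
Sum of off-diagonal covariances = 13.19
Var(T) = 11.15 + 2 × 13.19 = 37.53
α = (k/(k−1))·(1 − Σσ²ᵢ/Var(T)) = (7/6)·(1 − 11.15/37.53) = 0.820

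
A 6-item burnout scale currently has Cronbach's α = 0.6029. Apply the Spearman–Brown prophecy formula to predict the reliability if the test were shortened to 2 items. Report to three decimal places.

Length factor m = 2/6 = 0.3333
α' = m·α / (1 − (1−m)·α)
   = 2/6 × 0.6029 / (1 − (1 − 2/6) × 0.6029)
   = 0.2010 / 0.5981 = 0.336

predicted reliability = 0.336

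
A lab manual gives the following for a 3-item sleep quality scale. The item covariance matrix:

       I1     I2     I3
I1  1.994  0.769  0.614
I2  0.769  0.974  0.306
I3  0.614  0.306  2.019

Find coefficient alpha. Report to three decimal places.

sum of item variances = 1.994 + 0.974 + 2.019 = 4.987
Sum of the distinct covariances = 1.689
σ²_total = 4.987 + 2 × 1.689 = 8.365
α = (k/(k−1))·(1 − sum of item variances/σ²_total) = (3/2)·(1 − 4.987/8.365) = 0.606

coefficient alpha = 0.606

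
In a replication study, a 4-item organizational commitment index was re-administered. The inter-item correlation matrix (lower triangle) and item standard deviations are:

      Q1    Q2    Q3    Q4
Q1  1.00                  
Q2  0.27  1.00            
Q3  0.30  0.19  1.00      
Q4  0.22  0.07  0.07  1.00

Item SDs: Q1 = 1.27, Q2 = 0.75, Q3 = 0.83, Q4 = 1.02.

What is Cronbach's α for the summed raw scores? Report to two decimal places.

Σσ²ᵢ = 1.27² + 0.75² + 0.83² + 1.02² = 3.9047
Covariances σ_ij = r_ij · s_i · s_j:
  σ(Q1,Q2) = 0.27 × 1.27 × 0.75 = 0.2572
  σ(Q1,Q3) = 0.30 × 1.27 × 0.83 = 0.3162
  σ(Q1,Q4) = 0.22 × 1.27 × 1.02 = 0.2850
  σ(Q2,Q3) = 0.19 × 0.75 × 0.83 = 0.1183
  σ(Q2,Q4) = 0.07 × 0.75 × 1.02 = 0.0536
  σ(Q3,Q4) = 0.07 × 0.83 × 1.02 = 0.0593
σ²_T = Σσ²ᵢ + 2·Σσ_ij = 3.9047 + 2 × 1.0896 = 6.0839
α = (4/3)·(1 − 3.9047/6.0839) = 0.48

Cronbach's α = 0.48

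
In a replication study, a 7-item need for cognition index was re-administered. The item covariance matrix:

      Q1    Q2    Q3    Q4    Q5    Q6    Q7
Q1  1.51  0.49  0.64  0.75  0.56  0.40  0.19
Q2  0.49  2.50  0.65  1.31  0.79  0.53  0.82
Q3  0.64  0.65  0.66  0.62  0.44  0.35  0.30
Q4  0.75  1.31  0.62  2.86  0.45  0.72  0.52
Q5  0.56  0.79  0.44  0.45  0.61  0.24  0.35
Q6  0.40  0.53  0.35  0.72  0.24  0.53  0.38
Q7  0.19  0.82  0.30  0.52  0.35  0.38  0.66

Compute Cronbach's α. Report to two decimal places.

Cronbach's α = 0.83

Σσ²ᵢ = 1.51 + 2.50 + 0.66 + 2.86 + 0.61 + 0.53 + 0.66 = 9.33
Sum of off-diagonal covariances = 11.50
σ²_T = 9.33 + 2 × 11.50 = 32.33
α = (k/(k−1))·(1 − Σσ²ᵢ/σ²_T) = (7/6)·(1 − 9.33/32.33) = 0.83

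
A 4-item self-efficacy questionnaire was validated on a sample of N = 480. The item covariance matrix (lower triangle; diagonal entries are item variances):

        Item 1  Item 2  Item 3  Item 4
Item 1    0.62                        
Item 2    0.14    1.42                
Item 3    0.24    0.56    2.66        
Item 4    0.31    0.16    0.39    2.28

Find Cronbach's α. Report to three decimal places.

Σσ²ᵢ = 0.62 + 1.42 + 2.66 + 2.28 = 6.98
Σ_{i<j} σ_ij = 1.80
σ²_T = 6.98 + 2 × 1.80 = 10.58
α = (k/(k−1))·(1 − Σσ²ᵢ/σ²_T) = (4/3)·(1 − 6.98/10.58) = 0.454

Cronbach's α = 0.454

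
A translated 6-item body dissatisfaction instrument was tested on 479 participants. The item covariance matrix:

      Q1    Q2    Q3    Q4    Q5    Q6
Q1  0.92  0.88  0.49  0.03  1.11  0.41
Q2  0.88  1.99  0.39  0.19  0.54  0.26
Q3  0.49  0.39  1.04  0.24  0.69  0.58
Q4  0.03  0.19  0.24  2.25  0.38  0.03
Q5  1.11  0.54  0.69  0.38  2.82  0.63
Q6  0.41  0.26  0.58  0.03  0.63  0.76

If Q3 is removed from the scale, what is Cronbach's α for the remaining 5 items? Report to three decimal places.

Remaining items: Q1, Q2, Q4, Q5, Q6 (k = 5).
sum of item variances = 0.92 + 1.99 + 2.25 + 2.82 + 0.76 = 8.74
σ²_total = 8.74 + 2 × 4.46 = 17.66
α (item deleted) = (5/4)·(1 − 8.74/17.66) = 0.631

Cronbach's α = 0.631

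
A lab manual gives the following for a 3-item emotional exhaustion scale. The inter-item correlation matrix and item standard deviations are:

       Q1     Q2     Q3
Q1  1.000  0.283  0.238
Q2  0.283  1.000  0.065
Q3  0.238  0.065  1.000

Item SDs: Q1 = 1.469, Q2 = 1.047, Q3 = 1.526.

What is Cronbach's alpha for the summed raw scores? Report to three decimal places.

Cronbach's alpha = 0.416

Σσ²ᵢ = 1.469² + 1.047² + 1.526² = 5.5828
Covariances σ_ij = r_ij · s_i · s_j:
  σ(Q1,Q2) = 0.283 × 1.469 × 1.047 = 0.4353
  σ(Q1,Q3) = 0.238 × 1.469 × 1.526 = 0.5335
  σ(Q2,Q3) = 0.065 × 1.047 × 1.526 = 0.1039
σ²_T = Σσ²ᵢ + 2·Σσ_ij = 5.5828 + 2 × 1.0727 = 7.7282
α = (3/2)·(1 − 5.5828/7.7282) = 0.416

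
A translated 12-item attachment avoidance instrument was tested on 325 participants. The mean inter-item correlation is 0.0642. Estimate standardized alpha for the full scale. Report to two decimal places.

Standardized α = k·r̄ / (1 + (k−1)·r̄) = 12 × 0.0642 / (1 + 11 × 0.0642)
  = 0.7704 / 1.7062 = 0.45

α = 0.45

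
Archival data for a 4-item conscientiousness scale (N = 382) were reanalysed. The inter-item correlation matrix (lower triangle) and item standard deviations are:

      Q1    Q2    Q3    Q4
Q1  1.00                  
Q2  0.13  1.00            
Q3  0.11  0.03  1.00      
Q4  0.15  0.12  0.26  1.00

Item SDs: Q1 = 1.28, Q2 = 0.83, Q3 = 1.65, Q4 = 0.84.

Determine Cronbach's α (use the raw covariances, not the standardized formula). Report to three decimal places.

Σσ²ᵢ = 1.28² + 0.83² + 1.65² + 0.84² = 5.7554
Covariances σ_ij = r_ij · s_i · s_j:
  σ(Q1,Q2) = 0.13 × 1.28 × 0.83 = 0.1381
  σ(Q1,Q3) = 0.11 × 1.28 × 1.65 = 0.2323
  σ(Q1,Q4) = 0.15 × 1.28 × 0.84 = 0.1613
  σ(Q2,Q3) = 0.03 × 0.83 × 1.65 = 0.0411
  σ(Q2,Q4) = 0.12 × 0.83 × 0.84 = 0.0837
  σ(Q3,Q4) = 0.26 × 1.65 × 0.84 = 0.3604
σ²_T = Σσ²ᵢ + 2·Σσ_ij = 5.7554 + 2 × 1.0169 = 7.7892
α = (4/3)·(1 − 5.7554/7.7892) = 0.348

α = 0.348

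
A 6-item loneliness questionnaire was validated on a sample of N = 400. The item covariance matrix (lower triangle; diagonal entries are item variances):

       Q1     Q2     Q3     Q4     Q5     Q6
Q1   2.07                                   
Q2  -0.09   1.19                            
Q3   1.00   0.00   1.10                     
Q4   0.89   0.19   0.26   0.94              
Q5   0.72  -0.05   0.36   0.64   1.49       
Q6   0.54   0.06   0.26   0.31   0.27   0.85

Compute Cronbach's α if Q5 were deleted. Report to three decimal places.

Remaining items: Q1, Q2, Q3, Q4, Q6 (k = 5).
Σσ²ᵢ = 2.07 + 1.19 + 1.10 + 0.94 + 0.85 = 6.15
σ²_total = 6.15 + 2 × 3.42 = 12.99
α (item deleted) = (5/4)·(1 − 6.15/12.99) = 0.658

α = 0.658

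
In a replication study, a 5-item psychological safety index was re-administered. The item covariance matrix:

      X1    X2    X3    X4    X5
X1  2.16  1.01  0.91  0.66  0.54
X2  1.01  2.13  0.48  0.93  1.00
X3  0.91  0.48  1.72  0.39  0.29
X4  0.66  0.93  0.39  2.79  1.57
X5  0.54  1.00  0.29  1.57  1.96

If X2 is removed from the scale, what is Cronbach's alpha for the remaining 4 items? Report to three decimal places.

Remaining items: X1, X3, X4, X5 (k = 4).
ΣVar(i) = 2.16 + 1.72 + 2.79 + 1.96 = 8.63
σ²_T = 8.63 + 2 × 4.36 = 17.35
α (item deleted) = (4/3)·(1 − 8.63/17.35) = 0.670

Cronbach's alpha = 0.670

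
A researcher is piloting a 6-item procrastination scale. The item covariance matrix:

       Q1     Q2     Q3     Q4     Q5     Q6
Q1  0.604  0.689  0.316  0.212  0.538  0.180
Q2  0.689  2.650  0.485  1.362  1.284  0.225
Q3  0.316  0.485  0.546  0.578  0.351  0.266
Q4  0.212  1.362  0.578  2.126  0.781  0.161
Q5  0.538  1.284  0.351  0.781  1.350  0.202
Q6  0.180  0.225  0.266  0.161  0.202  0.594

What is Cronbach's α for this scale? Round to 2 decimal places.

Cronbach's α = 0.79

Σσᵢ² = 0.604 + 2.650 + 0.546 + 2.126 + 1.350 + 0.594 = 7.870
Sum of off-diagonal covariances = 7.630
total variance = 7.870 + 2 × 7.630 = 23.130
α = (k/(k−1))·(1 − Σσᵢ²/total variance) = (6/5)·(1 − 7.870/23.130) = 0.79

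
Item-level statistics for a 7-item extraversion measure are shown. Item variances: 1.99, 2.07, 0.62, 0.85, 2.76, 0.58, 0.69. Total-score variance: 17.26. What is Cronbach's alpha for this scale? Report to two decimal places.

α = 0.52

ΣVar(i) = 1.99 + 2.07 + 0.62 + 0.85 + 2.76 + 0.58 + 0.69 = 9.56
α = (k/(k−1))·(1 − ΣVar(i)/σ²_total) = (7/6)·(1 − 9.56/17.26) = 0.52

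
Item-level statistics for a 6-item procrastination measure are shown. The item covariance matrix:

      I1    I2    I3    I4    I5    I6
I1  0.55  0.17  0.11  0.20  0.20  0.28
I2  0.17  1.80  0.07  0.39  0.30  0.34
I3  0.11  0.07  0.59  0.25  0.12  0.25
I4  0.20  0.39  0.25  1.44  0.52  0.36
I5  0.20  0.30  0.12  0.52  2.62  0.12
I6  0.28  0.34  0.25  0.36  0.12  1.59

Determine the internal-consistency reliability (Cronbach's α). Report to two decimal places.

Cronbach's α = 0.55

Σσᵢ² = 0.55 + 1.80 + 0.59 + 1.44 + 2.62 + 1.59 = 8.59
Σ_{i<j} σ_ij = 3.68
σ²_total = 8.59 + 2 × 3.68 = 15.95
α = (k/(k−1))·(1 − Σσᵢ²/σ²_total) = (6/5)·(1 − 8.59/15.95) = 0.55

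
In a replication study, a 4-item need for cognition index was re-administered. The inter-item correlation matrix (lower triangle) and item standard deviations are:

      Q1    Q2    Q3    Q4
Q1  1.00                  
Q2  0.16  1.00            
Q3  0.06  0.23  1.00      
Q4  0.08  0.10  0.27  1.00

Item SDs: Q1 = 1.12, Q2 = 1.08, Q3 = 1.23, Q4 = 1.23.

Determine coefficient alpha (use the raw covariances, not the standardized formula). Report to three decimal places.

Σσ²ᵢ = 1.12² + 1.08² + 1.23² + 1.23² = 5.4466
Covariances σ_ij = r_ij · s_i · s_j:
  σ(Q1,Q2) = 0.16 × 1.12 × 1.08 = 0.1935
  σ(Q1,Q3) = 0.06 × 1.12 × 1.23 = 0.0827
  σ(Q1,Q4) = 0.08 × 1.12 × 1.23 = 0.1102
  σ(Q2,Q3) = 0.23 × 1.08 × 1.23 = 0.3055
  σ(Q2,Q4) = 0.10 × 1.08 × 1.23 = 0.1328
  σ(Q3,Q4) = 0.27 × 1.23 × 1.23 = 0.4085
σ²_T = Σσ²ᵢ + 2·Σσ_ij = 5.4466 + 2 × 1.2332 = 7.9130
α = (4/3)·(1 − 5.4466/7.9130) = 0.416

coefficient alpha = 0.416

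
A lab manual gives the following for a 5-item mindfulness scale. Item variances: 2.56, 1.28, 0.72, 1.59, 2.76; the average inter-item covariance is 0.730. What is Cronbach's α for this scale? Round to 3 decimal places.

Cronbach's α = 0.776

ΣVar(i) = 2.56 + 1.28 + 0.72 + 1.59 + 2.76 = 8.91
Sum of the 10 distinct covariances = 10 × 0.730 = 7.300
total variance = ΣVar(i) + 2·Σcov = 8.91 + 2 × 7.300 = 23.510
α = (5/4)·(1 − 8.91/23.510) = 0.776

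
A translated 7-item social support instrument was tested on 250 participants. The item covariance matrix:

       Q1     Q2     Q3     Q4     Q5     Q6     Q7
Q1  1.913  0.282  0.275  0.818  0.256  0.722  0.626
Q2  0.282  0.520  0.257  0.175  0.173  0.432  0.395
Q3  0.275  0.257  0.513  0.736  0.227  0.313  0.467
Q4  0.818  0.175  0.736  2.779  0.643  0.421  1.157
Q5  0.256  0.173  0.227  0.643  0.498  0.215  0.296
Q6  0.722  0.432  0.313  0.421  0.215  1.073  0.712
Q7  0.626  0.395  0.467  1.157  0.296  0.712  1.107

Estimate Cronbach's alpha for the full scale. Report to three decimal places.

α = 0.811

Σσᵢ² = 1.913 + 0.520 + 0.513 + 2.779 + 0.498 + 1.073 + 1.107 = 8.403
Sum of the distinct covariances = 9.598
σ²_total = 8.403 + 2 × 9.598 = 27.599
α = (k/(k−1))·(1 − Σσᵢ²/σ²_total) = (7/6)·(1 − 8.403/27.599) = 0.811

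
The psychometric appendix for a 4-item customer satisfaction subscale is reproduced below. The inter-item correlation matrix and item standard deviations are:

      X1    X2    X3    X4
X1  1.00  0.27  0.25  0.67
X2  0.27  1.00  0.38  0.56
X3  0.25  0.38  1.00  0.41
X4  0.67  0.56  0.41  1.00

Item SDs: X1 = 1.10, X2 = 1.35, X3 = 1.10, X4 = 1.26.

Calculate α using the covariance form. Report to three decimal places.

α = 0.747

Σσ²ᵢ = 1.10² + 1.35² + 1.10² + 1.26² = 5.8301
Covariances σ_ij = r_ij · s_i · s_j:
  σ(X1,X2) = 0.27 × 1.10 × 1.35 = 0.4010
  σ(X1,X3) = 0.25 × 1.10 × 1.10 = 0.3025
  σ(X1,X4) = 0.67 × 1.10 × 1.26 = 0.9286
  σ(X2,X3) = 0.38 × 1.35 × 1.10 = 0.5643
  σ(X2,X4) = 0.56 × 1.35 × 1.26 = 0.9526
  σ(X3,X4) = 0.41 × 1.10 × 1.26 = 0.5683
σ²_T = Σσ²ᵢ + 2·Σσ_ij = 5.8301 + 2 × 3.7173 = 13.2647
α = (4/3)·(1 − 5.8301/13.2647) = 0.747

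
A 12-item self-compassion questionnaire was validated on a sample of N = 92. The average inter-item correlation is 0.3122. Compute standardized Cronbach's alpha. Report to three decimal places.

standardized Cronbach's alpha = 0.845

Standardized α = k·r̄ / (1 + (k−1)·r̄) = 12 × 0.3122 / (1 + 11 × 0.3122)
  = 3.7464 / 4.4342 = 0.845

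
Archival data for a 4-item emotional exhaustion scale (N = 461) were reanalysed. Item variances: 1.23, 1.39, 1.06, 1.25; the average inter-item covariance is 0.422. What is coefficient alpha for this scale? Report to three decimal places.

α = 0.676

Σσ²ᵢ = 1.23 + 1.39 + 1.06 + 1.25 = 4.93
Sum of the 6 distinct covariances = 6 × 0.422 = 2.532
σ²_T = Σσ²ᵢ + 2·Σcov = 4.93 + 2 × 2.532 = 9.994
α = (4/3)·(1 − 4.93/9.994) = 0.676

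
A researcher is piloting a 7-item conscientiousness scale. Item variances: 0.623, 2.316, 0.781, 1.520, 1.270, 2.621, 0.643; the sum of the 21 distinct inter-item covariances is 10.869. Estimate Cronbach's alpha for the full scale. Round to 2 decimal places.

α = 0.80

Σσ²ᵢ = 0.623 + 2.316 + 0.781 + 1.520 + 1.270 + 2.621 + 0.643 = 9.774
Sum of distinct covariances = 10.869
total variance = Σσ²ᵢ + 2·Σcov = 9.774 + 2 × 10.869 = 31.512
α = (7/6)·(1 − 9.774/31.512) = 0.80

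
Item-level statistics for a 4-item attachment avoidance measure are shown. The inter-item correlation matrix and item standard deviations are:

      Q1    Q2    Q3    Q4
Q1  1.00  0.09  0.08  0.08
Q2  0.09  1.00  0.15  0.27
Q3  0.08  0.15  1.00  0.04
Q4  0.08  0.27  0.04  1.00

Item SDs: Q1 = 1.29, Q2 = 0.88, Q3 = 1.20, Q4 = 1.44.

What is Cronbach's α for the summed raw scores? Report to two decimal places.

Cronbach's α = 0.32

Σσ²ᵢ = 1.29² + 0.88² + 1.20² + 1.44² = 5.9521
Covariances σ_ij = r_ij · s_i · s_j:
  σ(Q1,Q2) = 0.09 × 1.29 × 0.88 = 0.1022
  σ(Q1,Q3) = 0.08 × 1.29 × 1.20 = 0.1238
  σ(Q1,Q4) = 0.08 × 1.29 × 1.44 = 0.1486
  σ(Q2,Q3) = 0.15 × 0.88 × 1.20 = 0.1584
  σ(Q2,Q4) = 0.27 × 0.88 × 1.44 = 0.3421
  σ(Q3,Q4) = 0.04 × 1.20 × 1.44 = 0.0691
σ²_T = Σσ²ᵢ + 2·Σσ_ij = 5.9521 + 2 × 0.9442 = 7.8405
α = (4/3)·(1 − 5.9521/7.8405) = 0.32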